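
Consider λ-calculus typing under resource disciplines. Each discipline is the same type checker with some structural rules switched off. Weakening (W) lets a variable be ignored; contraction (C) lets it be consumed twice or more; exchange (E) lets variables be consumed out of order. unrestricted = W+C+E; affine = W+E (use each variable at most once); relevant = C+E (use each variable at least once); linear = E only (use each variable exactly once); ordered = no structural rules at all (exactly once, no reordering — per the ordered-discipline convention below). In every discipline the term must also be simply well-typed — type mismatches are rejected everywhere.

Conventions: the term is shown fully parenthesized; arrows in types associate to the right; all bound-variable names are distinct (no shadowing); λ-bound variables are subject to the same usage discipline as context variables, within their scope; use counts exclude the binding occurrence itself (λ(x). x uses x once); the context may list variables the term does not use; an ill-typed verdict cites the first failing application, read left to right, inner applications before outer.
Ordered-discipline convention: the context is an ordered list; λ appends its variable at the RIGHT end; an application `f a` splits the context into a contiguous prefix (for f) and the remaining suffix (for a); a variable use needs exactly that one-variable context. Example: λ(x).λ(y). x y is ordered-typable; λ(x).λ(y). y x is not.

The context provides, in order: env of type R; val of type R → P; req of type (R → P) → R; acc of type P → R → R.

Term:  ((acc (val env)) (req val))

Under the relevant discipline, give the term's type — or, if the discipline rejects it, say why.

term : R
counts: env: 1×, val: 2×, req: 1×, acc: 1×
use order (left to right): acc, val, env, req, val
typing: ✓ — R
all disciplines: ordered ✗, linear ✗, affine ✗, relevant ✓, unrestricted ✓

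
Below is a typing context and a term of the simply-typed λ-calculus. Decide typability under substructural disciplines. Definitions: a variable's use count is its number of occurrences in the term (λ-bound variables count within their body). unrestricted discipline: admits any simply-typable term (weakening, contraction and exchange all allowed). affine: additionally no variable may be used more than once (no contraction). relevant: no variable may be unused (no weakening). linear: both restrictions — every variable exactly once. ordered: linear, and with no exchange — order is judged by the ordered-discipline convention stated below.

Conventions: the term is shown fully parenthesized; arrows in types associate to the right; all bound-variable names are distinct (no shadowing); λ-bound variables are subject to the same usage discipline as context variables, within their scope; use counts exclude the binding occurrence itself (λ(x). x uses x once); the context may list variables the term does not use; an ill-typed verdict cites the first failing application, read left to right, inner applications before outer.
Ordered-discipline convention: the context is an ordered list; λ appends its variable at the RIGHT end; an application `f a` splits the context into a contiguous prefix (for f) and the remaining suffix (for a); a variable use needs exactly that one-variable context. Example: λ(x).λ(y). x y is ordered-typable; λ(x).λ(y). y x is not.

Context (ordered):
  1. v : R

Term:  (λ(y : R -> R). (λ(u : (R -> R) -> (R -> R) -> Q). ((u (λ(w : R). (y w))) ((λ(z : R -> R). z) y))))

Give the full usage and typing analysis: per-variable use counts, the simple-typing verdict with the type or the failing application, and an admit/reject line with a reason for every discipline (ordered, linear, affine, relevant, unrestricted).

use counts: v: 0, y (λ-bound): 2, u (λ-bound): 1, w (λ-bound): 1, z (λ-bound): 1
order of uses: u, y, w, z, y
typing: well-typed — term : (R -> R) -> ((R -> R) -> (R -> R) -> Q) -> Q
ordered: ✗ — repeated use of y ×2; needs weakening: v unused
linear: ✗ — repeated use of y ×2; needs weakening: v unused
affine: ✗ — repeated use of y ×2
relevant: ✗ — needs weakening: v unused
unrestricted: ✓ — well-typed at (R -> R) -> ((R -> R) -> (R -> R) -> Q) -> Q; no restrictions here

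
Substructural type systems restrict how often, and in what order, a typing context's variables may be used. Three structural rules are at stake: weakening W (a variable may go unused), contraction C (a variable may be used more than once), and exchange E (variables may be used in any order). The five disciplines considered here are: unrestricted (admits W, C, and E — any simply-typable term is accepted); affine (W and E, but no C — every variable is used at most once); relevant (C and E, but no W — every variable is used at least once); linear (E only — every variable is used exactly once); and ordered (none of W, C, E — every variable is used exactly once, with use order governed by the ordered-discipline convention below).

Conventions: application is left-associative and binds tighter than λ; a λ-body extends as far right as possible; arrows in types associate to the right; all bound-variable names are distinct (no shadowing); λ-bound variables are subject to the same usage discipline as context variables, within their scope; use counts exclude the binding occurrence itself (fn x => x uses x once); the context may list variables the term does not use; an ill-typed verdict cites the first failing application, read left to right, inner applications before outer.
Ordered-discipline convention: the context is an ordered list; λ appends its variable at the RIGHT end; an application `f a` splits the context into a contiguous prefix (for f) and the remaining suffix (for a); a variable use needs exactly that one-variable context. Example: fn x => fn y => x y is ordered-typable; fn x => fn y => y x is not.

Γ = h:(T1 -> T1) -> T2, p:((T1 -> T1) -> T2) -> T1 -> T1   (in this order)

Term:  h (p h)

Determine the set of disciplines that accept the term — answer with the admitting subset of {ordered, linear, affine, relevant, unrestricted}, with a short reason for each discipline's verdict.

accepted by: relevant, unrestricted
variable uses: h ×2; p ×1
order of uses: h, p, h
typing: ✓ — T2
ordered: ✗ — uses contraction: h ×2
linear: ✗ — uses contraction: h ×2
affine: ✗ — uses contraction: h ×2
relevant: ✓ — none of h, p goes unused
unrestricted: ✓ — well-typed at T2; no restrictions here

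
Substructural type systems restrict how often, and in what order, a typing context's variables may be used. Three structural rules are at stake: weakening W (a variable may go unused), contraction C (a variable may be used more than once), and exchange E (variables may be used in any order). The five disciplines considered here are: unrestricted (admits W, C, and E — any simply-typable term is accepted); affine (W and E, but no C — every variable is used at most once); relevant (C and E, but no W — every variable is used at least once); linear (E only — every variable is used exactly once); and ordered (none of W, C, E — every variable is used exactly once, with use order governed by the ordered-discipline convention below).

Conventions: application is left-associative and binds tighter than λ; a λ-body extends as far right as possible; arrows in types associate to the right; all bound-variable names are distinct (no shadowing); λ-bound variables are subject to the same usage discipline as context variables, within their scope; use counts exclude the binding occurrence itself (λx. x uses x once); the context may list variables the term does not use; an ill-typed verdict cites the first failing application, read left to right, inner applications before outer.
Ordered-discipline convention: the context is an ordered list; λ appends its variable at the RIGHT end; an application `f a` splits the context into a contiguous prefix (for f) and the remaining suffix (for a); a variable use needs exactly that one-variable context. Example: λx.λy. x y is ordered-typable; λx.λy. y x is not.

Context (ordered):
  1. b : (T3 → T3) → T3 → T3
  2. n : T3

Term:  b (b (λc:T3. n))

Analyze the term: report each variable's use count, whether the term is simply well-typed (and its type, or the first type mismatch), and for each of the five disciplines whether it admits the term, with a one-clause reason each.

usage: b: 2×, n: 1×, c (λ-bound): 0×
uses in reading order: b, b, n
typing: ✓ — T3 → T3
ordered: ✗, repeated use of b ×2; unused: c — weakening required
linear: ✗, repeated use of b ×2; unused: c — weakening required
affine: ✗, repeated use of b ×2
relevant: ✗, unused: c — weakening required
unrestricted: ✓, typability at T3 → T3 is all that's needed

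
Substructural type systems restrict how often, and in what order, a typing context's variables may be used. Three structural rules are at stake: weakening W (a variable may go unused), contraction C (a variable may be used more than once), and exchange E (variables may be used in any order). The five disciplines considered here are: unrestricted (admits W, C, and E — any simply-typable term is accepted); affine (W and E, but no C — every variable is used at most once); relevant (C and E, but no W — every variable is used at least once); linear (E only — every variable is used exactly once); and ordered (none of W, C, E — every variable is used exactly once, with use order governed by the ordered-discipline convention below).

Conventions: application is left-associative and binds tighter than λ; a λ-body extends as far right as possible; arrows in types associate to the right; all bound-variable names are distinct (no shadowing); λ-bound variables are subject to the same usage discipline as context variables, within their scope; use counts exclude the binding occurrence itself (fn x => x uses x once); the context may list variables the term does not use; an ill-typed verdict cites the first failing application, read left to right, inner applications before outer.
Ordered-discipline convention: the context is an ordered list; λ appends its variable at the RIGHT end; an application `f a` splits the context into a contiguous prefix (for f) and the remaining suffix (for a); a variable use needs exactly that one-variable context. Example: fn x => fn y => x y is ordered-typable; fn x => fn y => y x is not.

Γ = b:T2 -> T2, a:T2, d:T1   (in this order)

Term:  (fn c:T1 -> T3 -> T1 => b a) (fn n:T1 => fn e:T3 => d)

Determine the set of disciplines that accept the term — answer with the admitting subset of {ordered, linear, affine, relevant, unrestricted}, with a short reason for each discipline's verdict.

admitted by: affine, unrestricted
counts: b=1; a=1; d=1; c (λ-bound)=0; n (λ-bound)=0; e (λ-bound)=0
order of uses: b, a, d
typing: well-typed — term : T2
ordered: ✗ — needs weakening: c, n, e unused
linear: ✗ — needs weakening: c, n, e unused
affine: ✓ — no duplicate uses among b, a, d, c, n, e
relevant: ✗ — needs weakening: c, n, e unused
unrestricted: ✓ — type-checks (T2) and nothing is barred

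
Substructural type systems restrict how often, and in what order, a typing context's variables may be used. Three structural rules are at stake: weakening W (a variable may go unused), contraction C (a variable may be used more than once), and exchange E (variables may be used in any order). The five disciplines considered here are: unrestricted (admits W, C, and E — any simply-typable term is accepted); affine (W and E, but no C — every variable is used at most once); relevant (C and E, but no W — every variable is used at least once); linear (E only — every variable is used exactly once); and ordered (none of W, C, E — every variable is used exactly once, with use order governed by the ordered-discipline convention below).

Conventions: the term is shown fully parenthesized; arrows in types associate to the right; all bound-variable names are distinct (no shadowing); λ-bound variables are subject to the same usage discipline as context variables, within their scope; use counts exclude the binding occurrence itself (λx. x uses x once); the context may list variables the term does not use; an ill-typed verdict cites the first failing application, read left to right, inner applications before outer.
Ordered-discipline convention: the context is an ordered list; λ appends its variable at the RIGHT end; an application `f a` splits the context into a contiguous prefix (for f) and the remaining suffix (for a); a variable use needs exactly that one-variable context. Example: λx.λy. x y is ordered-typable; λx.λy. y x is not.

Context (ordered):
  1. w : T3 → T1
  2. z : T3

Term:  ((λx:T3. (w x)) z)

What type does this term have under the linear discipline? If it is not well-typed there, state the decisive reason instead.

term : T1
usage: w: 1, z: 1, x [bound]: 1
uses in reading order: w, x, z
typing: the term checks, with type T1
summary: ordered ✓; linear ✓; affine ✓; relevant ✓; unrestricted ✓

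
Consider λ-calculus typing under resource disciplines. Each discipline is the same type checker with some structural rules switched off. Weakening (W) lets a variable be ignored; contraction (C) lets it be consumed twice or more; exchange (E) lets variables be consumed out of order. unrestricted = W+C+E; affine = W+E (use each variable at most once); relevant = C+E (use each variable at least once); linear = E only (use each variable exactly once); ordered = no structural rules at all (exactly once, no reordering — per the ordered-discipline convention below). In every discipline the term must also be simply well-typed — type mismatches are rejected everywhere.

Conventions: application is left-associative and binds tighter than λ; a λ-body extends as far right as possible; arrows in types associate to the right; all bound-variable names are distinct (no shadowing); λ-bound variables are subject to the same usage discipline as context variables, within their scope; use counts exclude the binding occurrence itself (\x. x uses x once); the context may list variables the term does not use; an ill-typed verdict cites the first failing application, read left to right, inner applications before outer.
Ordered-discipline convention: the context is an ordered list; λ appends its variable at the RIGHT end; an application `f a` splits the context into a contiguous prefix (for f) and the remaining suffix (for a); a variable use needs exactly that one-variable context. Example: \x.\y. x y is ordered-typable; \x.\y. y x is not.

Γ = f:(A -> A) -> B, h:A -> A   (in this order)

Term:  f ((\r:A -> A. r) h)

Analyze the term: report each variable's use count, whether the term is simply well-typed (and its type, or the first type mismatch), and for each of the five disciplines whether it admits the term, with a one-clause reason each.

usage: f ×1; h ×1; r (bound) ×1
left-to-right use order: f, r, h
typing: the term checks, with type B
ordered: ✓, f, h, r: once each, no exchange needed
linear: ✓, each of f, h, r used exactly once
affine: ✓, f, h, r: no repeats, contraction unneeded
relevant: ✓, every one of f, h, r appears
unrestricted: ✓, simply typable at B; W, C, E all held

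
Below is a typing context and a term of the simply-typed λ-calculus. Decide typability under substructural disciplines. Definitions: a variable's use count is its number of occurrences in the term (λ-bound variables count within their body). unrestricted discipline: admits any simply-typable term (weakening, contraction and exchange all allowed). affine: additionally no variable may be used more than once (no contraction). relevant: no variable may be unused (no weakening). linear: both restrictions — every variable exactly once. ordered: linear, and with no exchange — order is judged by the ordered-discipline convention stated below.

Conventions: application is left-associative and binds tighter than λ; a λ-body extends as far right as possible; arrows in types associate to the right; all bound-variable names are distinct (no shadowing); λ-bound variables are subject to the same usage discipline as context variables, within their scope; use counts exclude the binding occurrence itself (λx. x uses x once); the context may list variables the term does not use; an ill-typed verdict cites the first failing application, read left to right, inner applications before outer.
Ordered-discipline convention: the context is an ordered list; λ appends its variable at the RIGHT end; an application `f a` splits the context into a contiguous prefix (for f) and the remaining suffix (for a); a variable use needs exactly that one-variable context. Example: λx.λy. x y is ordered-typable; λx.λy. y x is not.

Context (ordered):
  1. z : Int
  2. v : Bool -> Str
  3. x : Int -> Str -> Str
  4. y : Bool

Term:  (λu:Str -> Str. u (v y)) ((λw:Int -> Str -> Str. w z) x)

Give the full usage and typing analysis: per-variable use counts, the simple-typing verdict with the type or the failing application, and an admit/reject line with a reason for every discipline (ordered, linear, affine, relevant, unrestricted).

usage: z=1; v=1; x=1; y=1; u (λ-bound)=1; w (λ-bound)=1
uses in reading order: u, v, y, w, z, x
typing: well-typed — term : Str
ordered: ✗, no contiguous prefix/suffix split fits u, v, y, w, z, x
linear: ✓, each of z, v, x, y, u, w used exactly once
affine: ✓, no duplicate uses among z, v, x, y, u, w
relevant: ✓, every one of z, v, x, y, u, w appears
unrestricted: ✓, typability at Str is all that's needed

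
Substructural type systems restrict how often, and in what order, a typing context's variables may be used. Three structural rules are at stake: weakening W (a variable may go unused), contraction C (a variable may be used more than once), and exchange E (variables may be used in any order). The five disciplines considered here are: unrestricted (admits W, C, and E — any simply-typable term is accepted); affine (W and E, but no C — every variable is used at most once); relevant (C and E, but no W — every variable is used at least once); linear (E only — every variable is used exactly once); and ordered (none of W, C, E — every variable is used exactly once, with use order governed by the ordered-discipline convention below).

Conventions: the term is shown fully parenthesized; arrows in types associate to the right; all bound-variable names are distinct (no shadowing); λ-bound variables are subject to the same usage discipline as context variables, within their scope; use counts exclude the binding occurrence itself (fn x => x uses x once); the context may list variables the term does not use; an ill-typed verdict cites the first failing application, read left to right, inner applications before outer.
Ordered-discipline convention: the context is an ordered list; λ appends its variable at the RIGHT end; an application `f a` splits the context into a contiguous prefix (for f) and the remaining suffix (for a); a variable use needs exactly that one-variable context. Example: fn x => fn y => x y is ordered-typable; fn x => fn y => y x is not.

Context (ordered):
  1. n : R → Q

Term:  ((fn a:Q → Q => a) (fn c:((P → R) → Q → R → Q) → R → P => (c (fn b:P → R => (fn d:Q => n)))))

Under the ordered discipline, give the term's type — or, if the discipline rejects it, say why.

not well-typed under ordered — not simply typable
use counts: n=1, a (λ-bound)=1, c (λ-bound)=1, b (λ-bound)=0, d (λ-bound)=0
order of uses: a, c, n
typing: ill-typed: a function awaiting Q → Q gets (((P → R) → Q → R → Q) → R → P) → R → P
across the five disciplines: ordered ✗ | linear ✗ | affine ✗ | relevant ✗ | unrestricted ✗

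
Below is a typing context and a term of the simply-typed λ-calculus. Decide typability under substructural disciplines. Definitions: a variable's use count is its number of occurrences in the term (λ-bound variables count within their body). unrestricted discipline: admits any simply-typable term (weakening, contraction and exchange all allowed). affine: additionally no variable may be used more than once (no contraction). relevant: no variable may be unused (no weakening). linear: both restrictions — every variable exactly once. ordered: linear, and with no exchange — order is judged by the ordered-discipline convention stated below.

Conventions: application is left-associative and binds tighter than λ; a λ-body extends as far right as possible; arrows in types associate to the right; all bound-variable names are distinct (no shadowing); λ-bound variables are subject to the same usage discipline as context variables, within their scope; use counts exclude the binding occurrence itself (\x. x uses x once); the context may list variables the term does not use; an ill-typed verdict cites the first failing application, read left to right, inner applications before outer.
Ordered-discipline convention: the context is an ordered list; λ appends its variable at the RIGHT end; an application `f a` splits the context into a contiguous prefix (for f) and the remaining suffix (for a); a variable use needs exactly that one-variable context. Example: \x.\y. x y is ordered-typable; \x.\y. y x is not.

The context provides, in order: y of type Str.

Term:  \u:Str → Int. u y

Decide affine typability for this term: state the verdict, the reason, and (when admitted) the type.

yes — y, u: no repeats, contraction unneeded; term : (Str → Int) → Int
use counts: y: 1, u [bound]: 1
use order (left to right): u, y
typing: well-typed at (Str → Int) → Int
across the five disciplines: ordered ✗ · linear ✓ · affine ✓ · relevant ✓ · unrestricted ✓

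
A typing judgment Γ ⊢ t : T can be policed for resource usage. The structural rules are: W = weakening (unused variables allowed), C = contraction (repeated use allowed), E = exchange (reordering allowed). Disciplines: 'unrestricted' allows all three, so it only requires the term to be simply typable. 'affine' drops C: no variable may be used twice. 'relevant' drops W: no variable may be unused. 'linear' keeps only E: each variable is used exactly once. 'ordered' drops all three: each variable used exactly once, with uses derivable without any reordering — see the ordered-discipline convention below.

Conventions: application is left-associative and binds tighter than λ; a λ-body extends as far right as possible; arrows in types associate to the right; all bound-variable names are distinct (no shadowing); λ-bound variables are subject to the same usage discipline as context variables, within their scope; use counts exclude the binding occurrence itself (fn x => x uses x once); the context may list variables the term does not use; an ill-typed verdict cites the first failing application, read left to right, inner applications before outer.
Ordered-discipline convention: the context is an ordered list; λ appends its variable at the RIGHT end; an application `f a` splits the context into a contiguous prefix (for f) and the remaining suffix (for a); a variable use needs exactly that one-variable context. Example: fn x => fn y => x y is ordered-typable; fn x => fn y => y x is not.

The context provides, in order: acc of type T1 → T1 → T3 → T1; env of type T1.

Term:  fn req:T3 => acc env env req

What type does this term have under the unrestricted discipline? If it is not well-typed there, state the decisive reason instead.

term : T3 → T1
usage: acc: 1; env: 2; req (λ-bound): 1
use order (left to right): acc, env, env, req
typing: well-typed — term : T3 → T1
per-discipline verdicts: ordered ✗, linear ✗, affine ✗, relevant ✓, unrestricted ✓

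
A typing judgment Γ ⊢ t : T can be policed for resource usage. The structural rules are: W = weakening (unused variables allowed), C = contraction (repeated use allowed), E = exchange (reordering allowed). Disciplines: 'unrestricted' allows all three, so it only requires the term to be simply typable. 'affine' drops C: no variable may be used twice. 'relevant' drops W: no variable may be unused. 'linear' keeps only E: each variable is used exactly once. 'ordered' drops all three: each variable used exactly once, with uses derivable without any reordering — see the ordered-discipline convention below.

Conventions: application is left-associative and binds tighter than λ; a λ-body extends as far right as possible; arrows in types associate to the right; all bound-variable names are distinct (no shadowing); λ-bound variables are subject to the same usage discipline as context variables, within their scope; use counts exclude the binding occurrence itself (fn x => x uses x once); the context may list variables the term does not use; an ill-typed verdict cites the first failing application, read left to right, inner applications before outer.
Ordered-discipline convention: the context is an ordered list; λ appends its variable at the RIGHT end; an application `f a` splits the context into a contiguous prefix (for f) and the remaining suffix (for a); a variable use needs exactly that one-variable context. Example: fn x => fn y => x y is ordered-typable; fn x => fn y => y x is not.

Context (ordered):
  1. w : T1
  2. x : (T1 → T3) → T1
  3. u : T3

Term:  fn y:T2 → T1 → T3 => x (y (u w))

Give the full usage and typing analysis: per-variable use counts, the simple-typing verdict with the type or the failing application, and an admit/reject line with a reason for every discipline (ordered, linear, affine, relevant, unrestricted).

variable uses: w ×1; x ×1; u ×1; y [bound] ×1
order of uses: x, y, u, w
typing: ill-typed: applying a non-function (T3)
ordered ✗ (not simply typable)
linear ✗ (fails simple typing)
affine ✗ (a type mismatch blocks all five)
relevant ✗ (the type mismatch rejects it)
unrestricted ✗ (not simply typable)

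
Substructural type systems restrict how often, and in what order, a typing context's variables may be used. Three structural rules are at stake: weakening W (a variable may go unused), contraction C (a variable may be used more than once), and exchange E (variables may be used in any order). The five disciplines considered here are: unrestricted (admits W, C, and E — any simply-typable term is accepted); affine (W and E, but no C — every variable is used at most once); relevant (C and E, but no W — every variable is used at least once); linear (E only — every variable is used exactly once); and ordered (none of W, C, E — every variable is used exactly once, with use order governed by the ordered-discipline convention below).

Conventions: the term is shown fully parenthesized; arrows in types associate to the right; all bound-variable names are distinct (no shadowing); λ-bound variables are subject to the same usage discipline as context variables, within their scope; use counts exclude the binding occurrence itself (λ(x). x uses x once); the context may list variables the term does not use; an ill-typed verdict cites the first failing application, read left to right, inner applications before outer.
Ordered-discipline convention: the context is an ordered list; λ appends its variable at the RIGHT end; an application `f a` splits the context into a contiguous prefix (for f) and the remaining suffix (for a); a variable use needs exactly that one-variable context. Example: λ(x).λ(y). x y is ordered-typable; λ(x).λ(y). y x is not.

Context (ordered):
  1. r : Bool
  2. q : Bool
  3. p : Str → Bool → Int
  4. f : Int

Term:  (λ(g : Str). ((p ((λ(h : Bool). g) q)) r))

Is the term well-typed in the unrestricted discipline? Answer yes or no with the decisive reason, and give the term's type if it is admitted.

yes — well-typed at Str → Int; no restrictions here; term : Str → Int
use counts: r: 1×, q: 1×, p: 1×, f: 0×, g [bound]: 1×, h [bound]: 0×
order of uses: p, g, q, r
typing: the term checks, with type Str → Int
summary: ordered ✗, linear ✗, affine ✓, relevant ✗, unrestricted ✓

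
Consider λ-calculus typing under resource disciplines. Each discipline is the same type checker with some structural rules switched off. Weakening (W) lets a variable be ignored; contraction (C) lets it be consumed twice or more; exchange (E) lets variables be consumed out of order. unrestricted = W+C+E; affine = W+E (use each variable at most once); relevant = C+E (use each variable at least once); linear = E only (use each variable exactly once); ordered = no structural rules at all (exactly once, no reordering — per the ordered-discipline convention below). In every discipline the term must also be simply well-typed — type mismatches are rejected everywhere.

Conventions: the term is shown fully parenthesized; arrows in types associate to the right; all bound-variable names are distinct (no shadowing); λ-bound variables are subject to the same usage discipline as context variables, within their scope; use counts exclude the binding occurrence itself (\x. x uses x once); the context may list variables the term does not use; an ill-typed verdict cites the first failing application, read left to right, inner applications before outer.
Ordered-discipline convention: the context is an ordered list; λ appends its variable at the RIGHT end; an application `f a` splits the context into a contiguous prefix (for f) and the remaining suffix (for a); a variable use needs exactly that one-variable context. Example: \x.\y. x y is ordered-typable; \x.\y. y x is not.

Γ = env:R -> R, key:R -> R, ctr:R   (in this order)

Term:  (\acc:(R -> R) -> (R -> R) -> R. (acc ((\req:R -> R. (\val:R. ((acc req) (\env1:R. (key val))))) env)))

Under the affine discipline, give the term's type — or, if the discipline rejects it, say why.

not well-typed under affine — uses contraction: acc ×2
counts: env: 1; key: 1; ctr: 0; acc [bound]: 2; req [bound]: 1; val [bound]: 1; env1 [bound]: 0
left-to-right use order: acc, acc, req, key, val, env
typing: well-typed — term : ((R -> R) -> (R -> R) -> R) -> (R -> R) -> R
per-discipline verdicts: ordered ✗ | linear ✗ | affine ✗ | relevant ✗ | unrestricted ✓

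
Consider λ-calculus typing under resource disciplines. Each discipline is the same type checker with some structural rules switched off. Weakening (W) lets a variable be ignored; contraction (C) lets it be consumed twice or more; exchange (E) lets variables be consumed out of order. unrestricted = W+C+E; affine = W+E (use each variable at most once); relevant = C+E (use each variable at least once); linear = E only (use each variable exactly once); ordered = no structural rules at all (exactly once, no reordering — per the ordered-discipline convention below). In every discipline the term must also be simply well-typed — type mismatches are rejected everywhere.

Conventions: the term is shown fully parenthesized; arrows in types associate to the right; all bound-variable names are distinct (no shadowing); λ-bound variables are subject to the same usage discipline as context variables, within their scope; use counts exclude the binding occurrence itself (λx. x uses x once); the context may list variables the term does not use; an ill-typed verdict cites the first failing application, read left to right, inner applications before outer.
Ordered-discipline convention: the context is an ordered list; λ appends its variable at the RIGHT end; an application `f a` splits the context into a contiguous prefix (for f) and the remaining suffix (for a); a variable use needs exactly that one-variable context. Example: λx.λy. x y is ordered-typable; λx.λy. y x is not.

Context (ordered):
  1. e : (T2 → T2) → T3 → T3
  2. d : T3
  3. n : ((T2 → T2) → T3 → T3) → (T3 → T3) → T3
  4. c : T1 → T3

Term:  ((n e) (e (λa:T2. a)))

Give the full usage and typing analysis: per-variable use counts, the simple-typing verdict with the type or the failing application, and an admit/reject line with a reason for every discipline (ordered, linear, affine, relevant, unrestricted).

use counts: e: 2, d: 0, n: 1, c: 0, a (λ-bound): 1
order of uses: n, e, e, a
typing: the term checks, with type T3
ordered ✗ (e ×2 used more than once (contraction); d, c never used (weakening))
linear ✗ (e ×2 used more than once (contraction); d, c never used (weakening))
affine ✗ (e ×2 used more than once (contraction))
relevant ✗ (d, c never used (weakening))
unrestricted ✓ (well-typed at T3; no restrictions here)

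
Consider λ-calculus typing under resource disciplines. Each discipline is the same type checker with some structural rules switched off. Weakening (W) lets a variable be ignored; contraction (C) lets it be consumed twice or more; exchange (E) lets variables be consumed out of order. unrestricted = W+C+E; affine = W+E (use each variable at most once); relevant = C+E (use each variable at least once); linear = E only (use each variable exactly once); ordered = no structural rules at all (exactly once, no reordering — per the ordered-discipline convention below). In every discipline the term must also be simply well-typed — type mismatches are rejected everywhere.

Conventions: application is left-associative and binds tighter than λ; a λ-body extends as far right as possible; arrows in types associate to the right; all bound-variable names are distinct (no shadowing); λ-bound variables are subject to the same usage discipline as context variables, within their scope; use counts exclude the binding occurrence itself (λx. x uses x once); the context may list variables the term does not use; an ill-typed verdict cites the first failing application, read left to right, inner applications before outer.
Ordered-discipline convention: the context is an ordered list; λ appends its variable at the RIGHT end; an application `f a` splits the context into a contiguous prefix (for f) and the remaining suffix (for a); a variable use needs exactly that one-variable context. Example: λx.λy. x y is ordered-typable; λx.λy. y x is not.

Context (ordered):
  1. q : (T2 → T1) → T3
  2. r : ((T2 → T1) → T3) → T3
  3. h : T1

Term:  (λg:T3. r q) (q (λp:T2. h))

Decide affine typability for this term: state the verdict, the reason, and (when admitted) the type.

no — needs contraction — q ×2
counts: q=2, r=1, h=1, g (bound)=0, p (bound)=0
left-to-right use order: r, q, q, h
typing: well-typed — term : T3
across the five disciplines: ordered ✗; linear ✗; affine ✗; relevant ✗; unrestricted ✓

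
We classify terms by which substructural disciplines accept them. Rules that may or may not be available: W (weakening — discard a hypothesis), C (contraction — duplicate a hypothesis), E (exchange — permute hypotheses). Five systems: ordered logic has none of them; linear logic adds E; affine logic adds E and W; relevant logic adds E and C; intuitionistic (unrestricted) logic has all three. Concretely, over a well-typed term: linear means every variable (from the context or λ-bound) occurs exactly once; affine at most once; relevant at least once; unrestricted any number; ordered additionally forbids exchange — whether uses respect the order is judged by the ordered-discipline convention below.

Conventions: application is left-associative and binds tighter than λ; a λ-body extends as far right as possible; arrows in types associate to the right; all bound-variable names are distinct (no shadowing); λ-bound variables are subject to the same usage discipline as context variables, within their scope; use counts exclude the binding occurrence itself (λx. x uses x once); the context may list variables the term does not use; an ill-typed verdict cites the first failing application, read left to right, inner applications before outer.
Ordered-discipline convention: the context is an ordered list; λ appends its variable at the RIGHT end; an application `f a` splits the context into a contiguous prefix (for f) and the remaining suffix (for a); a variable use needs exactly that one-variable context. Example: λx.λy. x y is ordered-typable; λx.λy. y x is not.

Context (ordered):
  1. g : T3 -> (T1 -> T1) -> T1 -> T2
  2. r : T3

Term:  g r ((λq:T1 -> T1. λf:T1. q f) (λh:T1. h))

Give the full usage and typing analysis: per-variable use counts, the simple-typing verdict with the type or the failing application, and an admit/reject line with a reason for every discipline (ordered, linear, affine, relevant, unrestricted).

variable uses: g: 1×; r: 1×; q [bound]: 1×; f [bound]: 1×; h [bound]: 1×
left-to-right use order: g, r, q, f, h
typing: well-typed — term : T1 -> T2
ordered ✓ (g, r, q, f, h: once each, no exchange needed)
linear ✓ (single use per variable (g, r, q, f, h))
affine ✓ (none of g, r, q, f, h used more than once)
relevant ✓ (g, r, q, f, h: all used, weakening unneeded)
unrestricted ✓ (typability at T1 -> T2 is all that's needed)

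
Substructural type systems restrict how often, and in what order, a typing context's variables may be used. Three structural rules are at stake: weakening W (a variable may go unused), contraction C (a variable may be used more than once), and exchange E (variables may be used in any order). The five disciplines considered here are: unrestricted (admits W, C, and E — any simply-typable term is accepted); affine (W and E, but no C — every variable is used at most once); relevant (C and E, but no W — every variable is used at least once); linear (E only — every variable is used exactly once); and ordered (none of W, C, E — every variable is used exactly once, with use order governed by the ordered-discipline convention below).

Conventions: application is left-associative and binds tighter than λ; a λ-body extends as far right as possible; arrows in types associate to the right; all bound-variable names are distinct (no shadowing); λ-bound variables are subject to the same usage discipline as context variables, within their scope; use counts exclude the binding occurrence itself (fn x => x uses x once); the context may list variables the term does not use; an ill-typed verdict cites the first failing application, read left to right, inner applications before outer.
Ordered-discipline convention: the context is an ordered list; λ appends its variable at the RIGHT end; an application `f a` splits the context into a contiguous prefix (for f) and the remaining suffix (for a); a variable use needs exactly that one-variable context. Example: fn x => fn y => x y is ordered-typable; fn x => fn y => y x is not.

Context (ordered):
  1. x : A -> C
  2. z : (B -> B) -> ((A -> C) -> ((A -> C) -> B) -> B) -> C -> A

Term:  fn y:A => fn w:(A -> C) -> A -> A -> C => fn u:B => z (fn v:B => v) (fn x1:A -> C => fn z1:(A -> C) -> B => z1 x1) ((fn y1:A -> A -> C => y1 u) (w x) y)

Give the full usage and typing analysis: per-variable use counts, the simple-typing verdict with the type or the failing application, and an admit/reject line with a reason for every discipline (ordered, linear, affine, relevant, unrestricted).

counts: x=1, z=1, y (bound)=1, w (bound)=1, u (bound)=1, v (bound)=1, x1 (bound)=1, z1 (bound)=1, y1 (bound)=1
use order (left to right): z, v, z1, x1, y1, u, w, x, y
typing: ill-typed: an application expects A but receives B
ordered ✗ (not simply typable)
linear ✗ (fails simple typing)
affine ✗ (a type mismatch blocks all five)
relevant ✗ (the type mismatch rejects it)
unrestricted ✗ (not simply typable)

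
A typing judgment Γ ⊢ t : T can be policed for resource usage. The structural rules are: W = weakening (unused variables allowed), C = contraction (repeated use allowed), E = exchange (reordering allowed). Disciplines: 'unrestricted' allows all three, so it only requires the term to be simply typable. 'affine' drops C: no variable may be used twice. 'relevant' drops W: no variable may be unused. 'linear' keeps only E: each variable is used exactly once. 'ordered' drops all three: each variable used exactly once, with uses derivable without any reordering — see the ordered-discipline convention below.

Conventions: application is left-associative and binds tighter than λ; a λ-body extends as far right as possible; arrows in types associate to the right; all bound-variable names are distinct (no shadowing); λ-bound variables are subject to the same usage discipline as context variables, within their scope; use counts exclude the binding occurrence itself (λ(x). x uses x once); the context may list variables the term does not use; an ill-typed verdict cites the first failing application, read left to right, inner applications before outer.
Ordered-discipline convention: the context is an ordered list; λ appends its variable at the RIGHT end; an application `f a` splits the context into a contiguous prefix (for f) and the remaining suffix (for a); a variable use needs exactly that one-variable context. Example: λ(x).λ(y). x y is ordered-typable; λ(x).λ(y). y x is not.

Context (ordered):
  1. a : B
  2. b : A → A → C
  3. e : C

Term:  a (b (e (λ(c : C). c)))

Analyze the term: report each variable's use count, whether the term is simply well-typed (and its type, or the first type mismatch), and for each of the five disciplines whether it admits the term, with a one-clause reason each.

usage: a=1, b=1, e=1, c (λ-bound)=1
uses in reading order: a, b, e, c
typing: ill-typed: non-arrow in function slot: C
ordered: ✗ — a type mismatch blocks all five
linear: ✗ — the type mismatch rejects it
affine: ✗ — not simply typable
relevant: ✗ — fails simple typing
unrestricted: ✗ — a type mismatch blocks all five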